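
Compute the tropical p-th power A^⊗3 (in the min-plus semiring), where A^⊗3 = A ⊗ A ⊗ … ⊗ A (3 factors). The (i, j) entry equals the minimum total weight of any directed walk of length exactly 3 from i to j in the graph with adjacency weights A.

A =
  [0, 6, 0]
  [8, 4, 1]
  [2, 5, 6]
A^⊗3 =
  [0, 5, 0]
  [3, 9, 3]
  [2, 7, 2]

Each entry (A^⊗3)_ij equals the minimum over all length-3 walks i = v_0 → v_1 → … → v_3 = j of Σ_t A[v_t][v_{t+1}]. For example, for (i, j) = (0, 2) we minimise over 9 possible intermediate vertex sequences; the minimum is 0, attained along the walk 0 → 0 → 0 → 2.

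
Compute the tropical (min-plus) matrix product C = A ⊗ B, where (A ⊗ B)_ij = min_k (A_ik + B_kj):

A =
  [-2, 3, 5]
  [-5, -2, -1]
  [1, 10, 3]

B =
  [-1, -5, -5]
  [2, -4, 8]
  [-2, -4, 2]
A ⊗ B =
  [-3, -7, -7]
  [-6, -10, -10]
  [0, -4, -4]

Apply the min-plus product entry-by-entry:
  C[0][0] = min over k of (A[0][0] + B[0][0] = -2 + -1 = -3, A[0][1] + B[1][0] = 3 + 2 = 5, A[0][2] + B[2][0] = 5 + -2 = 3) = -3 (attained at k = 0)
  C[0][1] = min over k of (A[0][0] + B[0][1] = -2 + -5 = -7, A[0][1] + B[1][1] = 3 + -4 = -1, A[0][2] + B[2][1] = 5 + -4 = 1) = -7 (attained at k = 0)
  C[0][2] = min over k of (A[0][0] + B[0][2] = -2 + -5 = -7, A[0][1] + B[1][2] = 3 + 8 = 11, A[0][2] + B[2][2] = 5 + 2 = 7) = -7 (attained at k = 0)
  C[1][0] = min over k of (A[1][0] + B[0][0] = -5 + -1 = -6, A[1][1] + B[1][0] = -2 + 2 = 0, A[1][2] + B[2][0] = -1 + -2 = -3) = -6 (attained at k = 0)
  C[1][1] = min over k of (A[1][0] + B[0][1] = -5 + -5 = -10, A[1][1] + B[1][1] = -2 + -4 = -6, A[1][2] + B[2][1] = -1 + -4 = -5) = -10 (attained at k = 0)
  C[1][2] = min over k of (A[1][0] + B[0][2] = -5 + -5 = -10, A[1][1] + B[1][2] = -2 + 8 = 6, A[1][2] + B[2][2] = -1 + 2 = 1) = -10 (attained at k = 0)
  C[2][0] = min over k of (A[2][0] + B[0][0] = 1 + -1 = 0, A[2][1] + B[1][0] = 10 + 2 = 12, A[2][2] + B[2][0] = 3 + -2 = 1) = 0 (attained at k = 0)
  C[2][1] = min over k of (A[2][0] + B[0][1] = 1 + -5 = -4, A[2][1] + B[1][1] = 10 + -4 = 6, A[2][2] + B[2][1] = 3 + -4 = -1) = -4 (attained at k = 0)
  C[2][2] = min over k of (A[2][0] + B[0][2] = 1 + -5 = -4, A[2][1] + B[1][2] = 10 + 8 = 18, A[2][2] + B[2][2] = 3 + 2 = 5) = -4 (attained at k = 0)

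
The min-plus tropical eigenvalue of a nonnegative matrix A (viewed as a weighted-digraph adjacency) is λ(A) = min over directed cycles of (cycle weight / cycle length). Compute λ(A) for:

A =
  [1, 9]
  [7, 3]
λ(A) = 1

Enumerate directed cycles and compute their means (weight / length). Sample:
  cycle 0 → 0: weight = 1, length = 1, mean = 1/1 ≈ 1.000
  cycle 1 → 1: weight = 3, length = 1, mean = 3/1 ≈ 3.000
  cycle 0 → 1 → 0: weight = 16, length = 2, mean = 16/2 ≈ 8.000
  cycle 1 → 0 → 1: weight = 16, length = 2, mean = 16/2 ≈ 8.000
Minimum mean = 1.000, attained e.g. along the cycle 0 → 0 with weight 1 and length 1. So λ(A) = 1/1 = 1.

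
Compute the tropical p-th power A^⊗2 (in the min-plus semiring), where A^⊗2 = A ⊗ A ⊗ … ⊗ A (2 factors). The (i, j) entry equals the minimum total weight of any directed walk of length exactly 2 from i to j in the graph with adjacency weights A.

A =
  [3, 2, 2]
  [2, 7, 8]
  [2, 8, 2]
A^⊗2 =
  [4, 5, 4]
  [5, 4, 4]
  [4, 4, 4]

Each entry (A^⊗2)_ij equals the minimum over all length-2 walks i = v_0 → v_1 → … → v_2 = j of Σ_t A[v_t][v_{t+1}]. For example, for (i, j) = (0, 2) we minimise over 3 possible intermediate vertex sequences; the minimum is 4, attained along the walk 0 → 2 → 2.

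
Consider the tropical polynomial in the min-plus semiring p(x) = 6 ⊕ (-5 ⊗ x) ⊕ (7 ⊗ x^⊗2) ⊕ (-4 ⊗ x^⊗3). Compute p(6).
p(6) = 1

A tropical monomial a ⊗ x^⊗i evaluates to a + i · x. Evaluating each term at x = 6:
  Term 0 contributes 6 + 0 · 6 = 6
  Term 1 contributes -5 + 1 · 6 = 1
  Term 2 contributes 7 + 2 · 6 = 19
  Term 3 contributes -4 + 3 · 6 = 14
p(6) = ⊕ of these = min[6, 1, 19, 14] = 1.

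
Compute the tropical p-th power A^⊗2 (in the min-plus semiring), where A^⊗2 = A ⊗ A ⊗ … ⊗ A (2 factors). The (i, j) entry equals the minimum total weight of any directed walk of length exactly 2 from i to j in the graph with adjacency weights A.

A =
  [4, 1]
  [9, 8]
A^⊗2 =
  [8, 5]
  [13, 10]

Each entry (A^⊗2)_ij equals the minimum over all length-2 walks i = v_0 → v_1 → … → v_2 = j of Σ_t A[v_t][v_{t+1}]. For example, for (i, j) = (0, 1) we minimise over 2 possible intermediate vertex sequences; the minimum is 5, attained along the walk 0 → 0 → 1.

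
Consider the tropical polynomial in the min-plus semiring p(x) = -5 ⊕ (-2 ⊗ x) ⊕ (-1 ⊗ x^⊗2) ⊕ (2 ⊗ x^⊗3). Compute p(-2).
p(-2) = -5

A tropical monomial a ⊗ x^⊗i evaluates to a + i · x. Evaluating each term at x = -2:
  Term 0 contributes -5 + 0 · -2 = -5
  Term 1 contributes -2 + 1 · -2 = -4
  Term 2 contributes -1 + 2 · -2 = -5
  Term 3 contributes 2 + 3 · -2 = -4
p(-2) = ⊕ of these = min[-5, -4, -5, -4] = -5.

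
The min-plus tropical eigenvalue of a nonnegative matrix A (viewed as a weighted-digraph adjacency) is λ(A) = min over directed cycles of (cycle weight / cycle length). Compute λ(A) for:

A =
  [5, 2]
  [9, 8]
λ(A) = 5

Enumerate directed cycles and compute their means (weight / length). Sample:
  cycle 0 → 0: weight = 5, length = 1, mean = 5/1 ≈ 5.000
  cycle 1 → 1: weight = 8, length = 1, mean = 8/1 ≈ 8.000
  cycle 0 → 1 → 0: weight = 11, length = 2, mean = 11/2 ≈ 5.500
  cycle 1 → 0 → 1: weight = 11, length = 2, mean = 11/2 ≈ 5.500
Minimum mean = 5.000, attained e.g. along the cycle 0 → 0 with weight 5 and length 1. So λ(A) = 5/1 = 5.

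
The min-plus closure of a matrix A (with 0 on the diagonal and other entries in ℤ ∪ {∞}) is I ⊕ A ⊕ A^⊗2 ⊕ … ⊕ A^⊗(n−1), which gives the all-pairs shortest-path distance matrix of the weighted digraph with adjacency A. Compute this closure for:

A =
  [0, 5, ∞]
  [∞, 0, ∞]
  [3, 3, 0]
Closure =
  [0, 5, ∞]
  [∞, 0, ∞]
  [3, 3, 0]

This is the Floyd-Warshall all-pairs shortest-path computation. For each intermediate vertex k = 0, 1, …, 2, update dist[i][j] ← min(dist[i][j], dist[i][k] + dist[k][j]). The final matrix gives, for each (i, j), the minimum total weight of any directed path from i to j (possibly empty when i = j).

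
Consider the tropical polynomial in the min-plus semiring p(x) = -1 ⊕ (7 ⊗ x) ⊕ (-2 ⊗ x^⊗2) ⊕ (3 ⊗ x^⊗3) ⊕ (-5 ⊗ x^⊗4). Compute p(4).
p(4) = -1

A tropical monomial a ⊗ x^⊗i evaluates to a + i · x. Evaluating each term at x = 4:
  Term 0 contributes -1 + 0 · 4 = -1
  Term 1 contributes 7 + 1 · 4 = 11
  Term 2 contributes -2 + 2 · 4 = 6
  Term 3 contributes 3 + 3 · 4 = 15
  Term 4 contributes -5 + 4 · 4 = 11
p(4) = ⊕ of these = min[-1, 11, 6, 15, 11] = -1.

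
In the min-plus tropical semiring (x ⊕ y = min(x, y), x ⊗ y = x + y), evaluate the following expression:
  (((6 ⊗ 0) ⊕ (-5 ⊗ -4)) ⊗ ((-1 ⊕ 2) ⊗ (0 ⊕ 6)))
(((6 ⊗ 0) ⊕ (-5 ⊗ -4)) ⊗ ((-1 ⊕ 2) ⊗ (0 ⊕ 6))) = -10

Expand innermost to outermost. Recall ⊕ takes the minimum of its arguments and ⊗ takes their sum. Working out the expression (((6 ⊗ 0) ⊕ (-5 ⊗ -4)) ⊗ ((-1 ⊕ 2) ⊗ (0 ⊕ 6))) gives -10.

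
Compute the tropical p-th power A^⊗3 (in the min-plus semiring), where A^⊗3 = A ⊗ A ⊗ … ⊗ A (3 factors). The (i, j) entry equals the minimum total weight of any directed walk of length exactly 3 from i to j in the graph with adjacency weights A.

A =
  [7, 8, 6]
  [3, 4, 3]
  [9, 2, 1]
A^⊗3 =
  [11, 9, 8]
  [8, 6, 5]
  [6, 4, 3]

Each entry (A^⊗3)_ij equals the minimum over all length-3 walks i = v_0 → v_1 → … → v_3 = j of Σ_t A[v_t][v_{t+1}]. For example, for (i, j) = (0, 2) we minimise over 9 possible intermediate vertex sequences; the minimum is 8, attained along the walk 0 → 2 → 2 → 2.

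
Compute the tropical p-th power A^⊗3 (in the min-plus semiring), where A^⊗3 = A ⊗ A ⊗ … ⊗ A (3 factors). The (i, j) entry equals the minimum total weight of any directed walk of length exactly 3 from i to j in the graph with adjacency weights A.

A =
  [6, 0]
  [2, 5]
A^⊗3 =
  [7, 2]
  [4, 7]

Each entry (A^⊗3)_ij equals the minimum over all length-3 walks i = v_0 → v_1 → … → v_3 = j of Σ_t A[v_t][v_{t+1}]. For example, for (i, j) = (0, 1) we minimise over 4 possible intermediate vertex sequences; the minimum is 2, attained along the walk 0 → 1 → 0 → 1.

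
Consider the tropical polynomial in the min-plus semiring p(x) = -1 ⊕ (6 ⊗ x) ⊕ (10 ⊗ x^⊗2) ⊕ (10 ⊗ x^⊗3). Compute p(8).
p(8) = -1

A tropical monomial a ⊗ x^⊗i evaluates to a + i · x. Evaluating each term at x = 8:
  Term 0 contributes -1 + 0 · 8 = -1
  Term 1 contributes 6 + 1 · 8 = 14
  Term 2 contributes 10 + 2 · 8 = 26
  Term 3 contributes 10 + 3 · 8 = 34
p(8) = ⊕ of these = min[-1, 14, 26, 34] = -1.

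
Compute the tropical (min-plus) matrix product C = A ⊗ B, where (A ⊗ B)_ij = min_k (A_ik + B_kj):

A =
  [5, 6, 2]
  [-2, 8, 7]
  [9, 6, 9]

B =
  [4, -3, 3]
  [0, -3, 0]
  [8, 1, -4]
A ⊗ B =
  [6, 2, -2]
  [2, -5, 1]
  [6, 3, 5]

Apply the min-plus product entry-by-entry:
  C[0][0] = min over k of (A[0][0] + B[0][0] = 5 + 4 = 9, A[0][1] + B[1][0] = 6 + 0 = 6, A[0][2] + B[2][0] = 2 + 8 = 10) = 6 (attained at k = 1)
  C[0][1] = min over k of (A[0][0] + B[0][1] = 5 + -3 = 2, A[0][1] + B[1][1] = 6 + -3 = 3, A[0][2] + B[2][1] = 2 + 1 = 3) = 2 (attained at k = 0)
  C[0][2] = min over k of (A[0][0] + B[0][2] = 5 + 3 = 8, A[0][1] + B[1][2] = 6 + 0 = 6, A[0][2] + B[2][2] = 2 + -4 = -2) = -2 (attained at k = 2)
  C[1][0] = min over k of (A[1][0] + B[0][0] = -2 + 4 = 2, A[1][1] + B[1][0] = 8 + 0 = 8, A[1][2] + B[2][0] = 7 + 8 = 15) = 2 (attained at k = 0)
  C[1][1] = min over k of (A[1][0] + B[0][1] = -2 + -3 = -5, A[1][1] + B[1][1] = 8 + -3 = 5, A[1][2] + B[2][1] = 7 + 1 = 8) = -5 (attained at k = 0)
  C[1][2] = min over k of (A[1][0] + B[0][2] = -2 + 3 = 1, A[1][1] + B[1][2] = 8 + 0 = 8, A[1][2] + B[2][2] = 7 + -4 = 3) = 1 (attained at k = 0)
  C[2][0] = min over k of (A[2][0] + B[0][0] = 9 + 4 = 13, A[2][1] + B[1][0] = 6 + 0 = 6, A[2][2] + B[2][0] = 9 + 8 = 17) = 6 (attained at k = 1)
  C[2][1] = min over k of (A[2][0] + B[0][1] = 9 + -3 = 6, A[2][1] + B[1][1] = 6 + -3 = 3, A[2][2] + B[2][1] = 9 + 1 = 10) = 3 (attained at k = 1)
  C[2][2] = min over k of (A[2][0] + B[0][2] = 9 + 3 = 12, A[2][1] + B[1][2] = 6 + 0 = 6, A[2][2] + B[2][2] = 9 + -4 = 5) = 5 (attained at k = 2)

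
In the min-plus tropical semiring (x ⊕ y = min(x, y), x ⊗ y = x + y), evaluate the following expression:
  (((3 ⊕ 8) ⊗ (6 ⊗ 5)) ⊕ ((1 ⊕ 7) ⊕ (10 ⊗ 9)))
(((3 ⊕ 8) ⊗ (6 ⊗ 5)) ⊕ ((1 ⊕ 7) ⊕ (10 ⊗ 9))) = 1

Expand innermost to outermost. Recall ⊕ takes the minimum of its arguments and ⊗ takes their sum. Working out the expression (((3 ⊕ 8) ⊗ (6 ⊗ 5)) ⊕ ((1 ⊕ 7) ⊕ (10 ⊗ 9))) gives 1.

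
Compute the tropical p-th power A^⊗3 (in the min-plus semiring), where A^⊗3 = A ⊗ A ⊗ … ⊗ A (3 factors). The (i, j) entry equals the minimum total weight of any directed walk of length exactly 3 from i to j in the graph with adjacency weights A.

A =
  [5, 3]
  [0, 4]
A^⊗3 =
  [7, 6]
  [3, 7]

Each entry (A^⊗3)_ij equals the minimum over all length-3 walks i = v_0 → v_1 → … → v_3 = j of Σ_t A[v_t][v_{t+1}]. For example, for (i, j) = (0, 1) we minimise over 4 possible intermediate vertex sequences; the minimum is 6, attained along the walk 0 → 1 → 0 → 1.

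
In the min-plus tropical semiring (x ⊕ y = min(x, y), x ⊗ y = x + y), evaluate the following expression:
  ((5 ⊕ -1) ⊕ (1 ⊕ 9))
((5 ⊕ -1) ⊕ (1 ⊕ 9)) = -1

Expand innermost to outermost. Recall ⊕ takes the minimum of its arguments and ⊗ takes their sum. Working out the expression ((5 ⊕ -1) ⊕ (1 ⊕ 9)) gives -1.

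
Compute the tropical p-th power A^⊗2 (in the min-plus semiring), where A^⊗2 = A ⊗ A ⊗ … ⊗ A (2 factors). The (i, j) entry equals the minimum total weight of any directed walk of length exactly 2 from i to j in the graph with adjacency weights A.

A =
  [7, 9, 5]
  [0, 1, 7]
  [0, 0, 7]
A^⊗2 =
  [5, 5, 12]
  [1, 2, 5]
  [0, 1, 5]

Each entry (A^⊗2)_ij equals the minimum over all length-2 walks i = v_0 → v_1 → … → v_2 = j of Σ_t A[v_t][v_{t+1}]. For example, for (i, j) = (0, 2) we minimise over 3 possible intermediate vertex sequences; the minimum is 12, attained along the walk 0 → 0 → 2.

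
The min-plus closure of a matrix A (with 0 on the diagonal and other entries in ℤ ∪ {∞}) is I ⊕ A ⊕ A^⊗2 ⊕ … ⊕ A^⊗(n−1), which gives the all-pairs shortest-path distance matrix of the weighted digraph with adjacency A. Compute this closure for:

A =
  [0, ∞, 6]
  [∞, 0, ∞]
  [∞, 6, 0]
Closure =
  [0, 12, 6]
  [∞, 0, ∞]
  [∞, 6, 0]

This is the Floyd-Warshall all-pairs shortest-path computation. For each intermediate vertex k = 0, 1, …, 2, update dist[i][j] ← min(dist[i][j], dist[i][k] + dist[k][j]). The final matrix gives, for each (i, j), the minimum total weight of any directed path from i to j (possibly empty when i = j).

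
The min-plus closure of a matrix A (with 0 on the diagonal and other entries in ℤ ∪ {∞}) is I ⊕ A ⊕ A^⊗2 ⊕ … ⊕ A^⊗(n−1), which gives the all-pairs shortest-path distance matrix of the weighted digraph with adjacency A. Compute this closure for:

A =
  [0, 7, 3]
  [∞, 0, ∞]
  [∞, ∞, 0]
Closure =
  [0, 7, 3]
  [∞, 0, ∞]
  [∞, ∞, 0]

This is the Floyd-Warshall all-pairs shortest-path computation. For each intermediate vertex k = 0, 1, …, 2, update dist[i][j] ← min(dist[i][j], dist[i][k] + dist[k][j]). The final matrix gives, for each (i, j), the minimum total weight of any directed path from i to j (possibly empty when i = j).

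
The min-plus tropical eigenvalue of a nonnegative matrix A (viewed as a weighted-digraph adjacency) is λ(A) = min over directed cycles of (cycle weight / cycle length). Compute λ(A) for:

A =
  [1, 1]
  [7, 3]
λ(A) = 1

Enumerate directed cycles and compute their means (weight / length). Sample:
  cycle 0 → 0: weight = 1, length = 1, mean = 1/1 ≈ 1.000
  cycle 1 → 1: weight = 3, length = 1, mean = 3/1 ≈ 3.000
  cycle 0 → 1 → 0: weight = 8, length = 2, mean = 8/2 ≈ 4.000
  cycle 1 → 0 → 1: weight = 8, length = 2, mean = 8/2 ≈ 4.000
Minimum mean = 1.000, attained e.g. along the cycle 0 → 0 with weight 1 and length 1. So λ(A) = 1/1 = 1.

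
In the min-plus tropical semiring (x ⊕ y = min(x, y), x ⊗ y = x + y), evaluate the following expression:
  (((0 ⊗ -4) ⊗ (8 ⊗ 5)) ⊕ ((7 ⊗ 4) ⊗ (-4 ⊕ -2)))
(((0 ⊗ -4) ⊗ (8 ⊗ 5)) ⊕ ((7 ⊗ 4) ⊗ (-4 ⊕ -2))) = 7

Expand innermost to outermost. Recall ⊕ takes the minimum of its arguments and ⊗ takes their sum. Working out the expression (((0 ⊗ -4) ⊗ (8 ⊗ 5)) ⊕ ((7 ⊗ 4) ⊗ (-4 ⊕ -2))) gives 7.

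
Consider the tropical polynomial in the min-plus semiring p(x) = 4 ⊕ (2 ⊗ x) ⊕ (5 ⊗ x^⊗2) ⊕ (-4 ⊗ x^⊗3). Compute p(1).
p(1) = -1

A tropical monomial a ⊗ x^⊗i evaluates to a + i · x. Evaluating each term at x = 1:
  Term 0 contributes 4 + 0 · 1 = 4
  Term 1 contributes 2 + 1 · 1 = 3
  Term 2 contributes 5 + 2 · 1 = 7
  Term 3 contributes -4 + 3 · 1 = -1
p(1) = ⊕ of these = min[4, 3, 7, -1] = -1.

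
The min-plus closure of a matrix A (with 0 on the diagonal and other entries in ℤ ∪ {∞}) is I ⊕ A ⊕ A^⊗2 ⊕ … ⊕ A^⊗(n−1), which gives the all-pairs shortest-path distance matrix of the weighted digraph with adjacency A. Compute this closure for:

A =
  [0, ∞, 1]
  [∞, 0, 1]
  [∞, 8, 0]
Closure =
  [0, 9, 1]
  [∞, 0, 1]
  [∞, 8, 0]

This is the Floyd-Warshall all-pairs shortest-path computation. For each intermediate vertex k = 0, 1, …, 2, update dist[i][j] ← min(dist[i][j], dist[i][k] + dist[k][j]). The final matrix gives, for each (i, j), the minimum total weight of any directed path from i to j (possibly empty when i = j).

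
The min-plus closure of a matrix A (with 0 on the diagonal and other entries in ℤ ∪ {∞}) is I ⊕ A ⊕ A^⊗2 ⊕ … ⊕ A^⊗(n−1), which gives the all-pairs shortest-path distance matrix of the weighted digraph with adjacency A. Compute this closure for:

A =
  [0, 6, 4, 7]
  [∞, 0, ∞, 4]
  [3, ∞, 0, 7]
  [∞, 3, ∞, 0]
Closure =
  [0, 6, 4, 7]
  [∞, 0, ∞, 4]
  [3, 9, 0, 7]
  [∞, 3, ∞, 0]

This is the Floyd-Warshall all-pairs shortest-path computation. For each intermediate vertex k = 0, 1, …, 3, update dist[i][j] ← min(dist[i][j], dist[i][k] + dist[k][j]). The final matrix gives, for each (i, j), the minimum total weight of any directed path from i to j (possibly empty when i = j).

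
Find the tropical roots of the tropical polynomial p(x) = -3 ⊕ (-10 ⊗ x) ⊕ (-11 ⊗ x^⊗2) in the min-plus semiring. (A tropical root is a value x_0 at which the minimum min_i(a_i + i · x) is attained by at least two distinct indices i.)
Roots: {1, 7}

Each tropical root is a break point of the lower envelope of the lines y = a_i + i · x (there are 3 lines, with slopes 0, 1, ..., 2). Only the lines that attain the minimum somewhere contribute to roots; other lines are dominated. Here the surviving (envelope) indices are i = 2, i = 1, i = 0.
Intersections between consecutive envelope lines give the roots: for adjacent envelope indices i < j the intersection is x = (a_i − a_j) / (j − i). Reading off the sorted break points: {1, 7}.
Verification: at each break x_0, at least two indices attain the minimum of min_i(a_i + i · x_0).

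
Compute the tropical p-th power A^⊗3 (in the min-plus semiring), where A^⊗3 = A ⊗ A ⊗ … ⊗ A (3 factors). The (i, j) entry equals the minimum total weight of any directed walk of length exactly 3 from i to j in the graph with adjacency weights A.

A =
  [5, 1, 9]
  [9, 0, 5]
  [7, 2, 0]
A^⊗3 =
  [10, 1, 6]
  [9, 0, 5]
  [7, 2, 0]

Each entry (A^⊗3)_ij equals the minimum over all length-3 walks i = v_0 → v_1 → … → v_3 = j of Σ_t A[v_t][v_{t+1}]. For example, for (i, j) = (0, 2) we minimise over 9 possible intermediate vertex sequences; the minimum is 6, attained along the walk 0 → 1 → 1 → 2.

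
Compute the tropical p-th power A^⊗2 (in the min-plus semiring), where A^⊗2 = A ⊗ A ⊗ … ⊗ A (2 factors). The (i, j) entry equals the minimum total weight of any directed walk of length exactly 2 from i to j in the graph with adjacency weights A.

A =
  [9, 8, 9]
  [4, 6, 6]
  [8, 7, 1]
A^⊗2 =
  [12, 14, 10]
  [10, 12, 7]
  [9, 8, 2]

Each entry (A^⊗2)_ij equals the minimum over all length-2 walks i = v_0 → v_1 → … → v_2 = j of Σ_t A[v_t][v_{t+1}]. For example, for (i, j) = (0, 2) we minimise over 3 possible intermediate vertex sequences; the minimum is 10, attained along the walk 0 → 2 → 2.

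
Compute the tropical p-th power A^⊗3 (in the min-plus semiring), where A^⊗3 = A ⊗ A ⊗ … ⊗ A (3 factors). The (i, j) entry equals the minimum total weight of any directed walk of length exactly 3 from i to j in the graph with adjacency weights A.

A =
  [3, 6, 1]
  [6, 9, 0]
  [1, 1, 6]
A^⊗3 =
  [5, 5, 2]
  [4, 7, 1]
  [2, 2, 5]

Each entry (A^⊗3)_ij equals the minimum over all length-3 walks i = v_0 → v_1 → … → v_3 = j of Σ_t A[v_t][v_{t+1}]. For example, for (i, j) = (0, 2) we minimise over 9 possible intermediate vertex sequences; the minimum is 2, attained along the walk 0 → 2 → 1 → 2.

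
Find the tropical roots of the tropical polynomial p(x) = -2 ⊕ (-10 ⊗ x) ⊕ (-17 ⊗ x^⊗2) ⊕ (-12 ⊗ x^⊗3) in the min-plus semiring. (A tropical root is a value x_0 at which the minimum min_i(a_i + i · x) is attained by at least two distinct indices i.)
Roots: {-5, 7, 8}

Each tropical root is a break point of the lower envelope of the lines y = a_i + i · x (there are 4 lines, with slopes 0, 1, ..., 3). Only the lines that attain the minimum somewhere contribute to roots; other lines are dominated. Here the surviving (envelope) indices are i = 3, i = 2, i = 1, i = 0.
Intersections between consecutive envelope lines give the roots: for adjacent envelope indices i < j the intersection is x = (a_i − a_j) / (j − i). Reading off the sorted break points: {-5, 7, 8}.
Verification: at each break x_0, at least two indices attain the minimum of min_i(a_i + i · x_0).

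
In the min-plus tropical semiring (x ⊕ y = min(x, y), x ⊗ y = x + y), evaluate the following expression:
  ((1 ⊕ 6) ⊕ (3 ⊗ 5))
((1 ⊕ 6) ⊕ (3 ⊗ 5)) = 1

Expand innermost to outermost. Recall ⊕ takes the minimum of its arguments and ⊗ takes their sum. Working out the expression ((1 ⊕ 6) ⊕ (3 ⊗ 5)) gives 1.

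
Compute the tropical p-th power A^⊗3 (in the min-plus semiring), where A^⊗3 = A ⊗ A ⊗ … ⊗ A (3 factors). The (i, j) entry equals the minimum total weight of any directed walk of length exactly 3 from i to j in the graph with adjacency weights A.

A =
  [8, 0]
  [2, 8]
A^⊗3 =
  [10, 2]
  [4, 10]

Each entry (A^⊗3)_ij equals the minimum over all length-3 walks i = v_0 → v_1 → … → v_3 = j of Σ_t A[v_t][v_{t+1}]. For example, for (i, j) = (0, 1) we minimise over 4 possible intermediate vertex sequences; the minimum is 2, attained along the walk 0 → 1 → 0 → 1.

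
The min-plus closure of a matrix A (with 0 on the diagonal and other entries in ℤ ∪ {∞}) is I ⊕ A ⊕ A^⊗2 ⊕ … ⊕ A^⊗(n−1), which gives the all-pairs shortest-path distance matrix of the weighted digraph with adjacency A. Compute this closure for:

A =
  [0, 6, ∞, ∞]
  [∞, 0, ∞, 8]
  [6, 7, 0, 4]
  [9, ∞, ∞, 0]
Closure =
  [0, 6, ∞, 14]
  [17, 0, ∞, 8]
  [6, 7, 0, 4]
  [9, 15, ∞, 0]

This is the Floyd-Warshall all-pairs shortest-path computation. For each intermediate vertex k = 0, 1, …, 3, update dist[i][j] ← min(dist[i][j], dist[i][k] + dist[k][j]). The final matrix gives, for each (i, j), the minimum total weight of any directed path from i to j (possibly empty when i = j).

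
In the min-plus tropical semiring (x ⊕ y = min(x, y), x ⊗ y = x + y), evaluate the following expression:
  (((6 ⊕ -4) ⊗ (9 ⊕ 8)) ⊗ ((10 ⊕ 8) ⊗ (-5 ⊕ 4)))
(((6 ⊕ -4) ⊗ (9 ⊕ 8)) ⊗ ((10 ⊕ 8) ⊗ (-5 ⊕ 4))) = 7

Expand innermost to outermost. Recall ⊕ takes the minimum of its arguments and ⊗ takes their sum. Working out the expression (((6 ⊕ -4) ⊗ (9 ⊕ 8)) ⊗ ((10 ⊕ 8) ⊗ (-5 ⊕ 4))) gives 7.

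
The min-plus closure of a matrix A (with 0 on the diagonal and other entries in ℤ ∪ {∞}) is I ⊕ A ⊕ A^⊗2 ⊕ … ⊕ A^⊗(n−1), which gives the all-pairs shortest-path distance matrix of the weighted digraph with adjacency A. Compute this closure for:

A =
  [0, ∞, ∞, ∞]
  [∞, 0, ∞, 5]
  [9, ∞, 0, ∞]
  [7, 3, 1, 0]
Closure =
  [0, ∞, ∞, ∞]
  [12, 0, 6, 5]
  [9, ∞, 0, ∞]
  [7, 3, 1, 0]

This is the Floyd-Warshall all-pairs shortest-path computation. For each intermediate vertex k = 0, 1, …, 3, update dist[i][j] ← min(dist[i][j], dist[i][k] + dist[k][j]). The final matrix gives, for each (i, j), the minimum total weight of any directed path from i to j (possibly empty when i = j).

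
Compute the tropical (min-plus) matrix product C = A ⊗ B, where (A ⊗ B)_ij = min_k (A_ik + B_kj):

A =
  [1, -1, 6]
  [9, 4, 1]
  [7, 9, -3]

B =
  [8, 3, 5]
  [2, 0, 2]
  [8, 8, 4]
A ⊗ B =
  [1, -1, 1]
  [6, 4, 5]
  [5, 5, 1]

Apply the min-plus product entry-by-entry:
  C[0][0] = min over k of (A[0][0] + B[0][0] = 1 + 8 = 9, A[0][1] + B[1][0] = -1 + 2 = 1, A[0][2] + B[2][0] = 6 + 8 = 14) = 1 (attained at k = 1)
  C[0][1] = min over k of (A[0][0] + B[0][1] = 1 + 3 = 4, A[0][1] + B[1][1] = -1 + 0 = -1, A[0][2] + B[2][1] = 6 + 8 = 14) = -1 (attained at k = 1)
  C[0][2] = min over k of (A[0][0] + B[0][2] = 1 + 5 = 6, A[0][1] + B[1][2] = -1 + 2 = 1, A[0][2] + B[2][2] = 6 + 4 = 10) = 1 (attained at k = 1)
  C[1][0] = min over k of (A[1][0] + B[0][0] = 9 + 8 = 17, A[1][1] + B[1][0] = 4 + 2 = 6, A[1][2] + B[2][0] = 1 + 8 = 9) = 6 (attained at k = 1)
  C[1][1] = min over k of (A[1][0] + B[0][1] = 9 + 3 = 12, A[1][1] + B[1][1] = 4 + 0 = 4, A[1][2] + B[2][1] = 1 + 8 = 9) = 4 (attained at k = 1)
  C[1][2] = min over k of (A[1][0] + B[0][2] = 9 + 5 = 14, A[1][1] + B[1][2] = 4 + 2 = 6, A[1][2] + B[2][2] = 1 + 4 = 5) = 5 (attained at k = 2)
  C[2][0] = min over k of (A[2][0] + B[0][0] = 7 + 8 = 15, A[2][1] + B[1][0] = 9 + 2 = 11, A[2][2] + B[2][0] = -3 + 8 = 5) = 5 (attained at k = 2)
  C[2][1] = min over k of (A[2][0] + B[0][1] = 7 + 3 = 10, A[2][1] + B[1][1] = 9 + 0 = 9, A[2][2] + B[2][1] = -3 + 8 = 5) = 5 (attained at k = 2)
  C[2][2] = min over k of (A[2][0] + B[0][2] = 7 + 5 = 12, A[2][1] + B[1][2] = 9 + 2 = 11, A[2][2] + B[2][2] = -3 + 4 = 1) = 1 (attained at k = 2)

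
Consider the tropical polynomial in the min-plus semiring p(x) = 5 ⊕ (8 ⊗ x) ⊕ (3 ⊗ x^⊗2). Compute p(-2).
p(-2) = -1

A tropical monomial a ⊗ x^⊗i evaluates to a + i · x. Evaluating each term at x = -2:
  Term 0 contributes 5 + 0 · -2 = 5
  Term 1 contributes 8 + 1 · -2 = 6
  Term 2 contributes 3 + 2 · -2 = -1
p(-2) = ⊕ of these = min[5, 6, -1] = -1.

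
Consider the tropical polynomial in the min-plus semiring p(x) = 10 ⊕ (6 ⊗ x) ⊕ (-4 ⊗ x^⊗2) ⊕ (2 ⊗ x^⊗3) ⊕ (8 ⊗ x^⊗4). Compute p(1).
p(1) = -2

A tropical monomial a ⊗ x^⊗i evaluates to a + i · x. Evaluating each term at x = 1:
  Term 0 contributes 10 + 0 · 1 = 10
  Term 1 contributes 6 + 1 · 1 = 7
  Term 2 contributes -4 + 2 · 1 = -2
  Term 3 contributes 2 + 3 · 1 = 5
  Term 4 contributes 8 + 4 · 1 = 12
p(1) = ⊕ of these = min[10, 7, -2, 5, 12] = -2.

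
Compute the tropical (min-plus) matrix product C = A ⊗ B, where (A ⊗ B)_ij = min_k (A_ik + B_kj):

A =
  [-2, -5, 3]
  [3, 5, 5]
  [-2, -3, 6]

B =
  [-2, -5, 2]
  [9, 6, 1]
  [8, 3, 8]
A ⊗ B =
  [-4, -7, -4]
  [1, -2, 5]
  [-4, -7, -2]

Apply the min-plus product entry-by-entry:
  C[0][0] = min over k of (A[0][0] + B[0][0] = -2 + -2 = -4, A[0][1] + B[1][0] = -5 + 9 = 4, A[0][2] + B[2][0] = 3 + 8 = 11) = -4 (attained at k = 0)
  C[0][1] = min over k of (A[0][0] + B[0][1] = -2 + -5 = -7, A[0][1] + B[1][1] = -5 + 6 = 1, A[0][2] + B[2][1] = 3 + 3 = 6) = -7 (attained at k = 0)
  C[0][2] = min over k of (A[0][0] + B[0][2] = -2 + 2 = 0, A[0][1] + B[1][2] = -5 + 1 = -4, A[0][2] + B[2][2] = 3 + 8 = 11) = -4 (attained at k = 1)
  C[1][0] = min over k of (A[1][0] + B[0][0] = 3 + -2 = 1, A[1][1] + B[1][0] = 5 + 9 = 14, A[1][2] + B[2][0] = 5 + 8 = 13) = 1 (attained at k = 0)
  C[1][1] = min over k of (A[1][0] + B[0][1] = 3 + -5 = -2, A[1][1] + B[1][1] = 5 + 6 = 11, A[1][2] + B[2][1] = 5 + 3 = 8) = -2 (attained at k = 0)
  C[1][2] = min over k of (A[1][0] + B[0][2] = 3 + 2 = 5, A[1][1] + B[1][2] = 5 + 1 = 6, A[1][2] + B[2][2] = 5 + 8 = 13) = 5 (attained at k = 0)
  C[2][0] = min over k of (A[2][0] + B[0][0] = -2 + -2 = -4, A[2][1] + B[1][0] = -3 + 9 = 6, A[2][2] + B[2][0] = 6 + 8 = 14) = -4 (attained at k = 0)
  C[2][1] = min over k of (A[2][0] + B[0][1] = -2 + -5 = -7, A[2][1] + B[1][1] = -3 + 6 = 3, A[2][2] + B[2][1] = 6 + 3 = 9) = -7 (attained at k = 0)
  C[2][2] = min over k of (A[2][0] + B[0][2] = -2 + 2 = 0, A[2][1] + B[1][2] = -3 + 1 = -2, A[2][2] + B[2][2] = 6 + 8 = 14) = -2 (attained at k = 1)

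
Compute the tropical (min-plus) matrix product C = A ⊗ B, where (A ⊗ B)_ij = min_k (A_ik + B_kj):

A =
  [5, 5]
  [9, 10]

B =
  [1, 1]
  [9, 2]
A ⊗ B =
  [6, 6]
  [10, 10]

Apply the min-plus product entry-by-entry:
  C[0][0] = min over k of (A[0][0] + B[0][0] = 5 + 1 = 6, A[0][1] + B[1][0] = 5 + 9 = 14) = 6 (attained at k = 0)
  C[0][1] = min over k of (A[0][0] + B[0][1] = 5 + 1 = 6, A[0][1] + B[1][1] = 5 + 2 = 7) = 6 (attained at k = 0)
  C[1][0] = min over k of (A[1][0] + B[0][0] = 9 + 1 = 10, A[1][1] + B[1][0] = 10 + 9 = 19) = 10 (attained at k = 0)
  C[1][1] = min over k of (A[1][0] + B[0][1] = 9 + 1 = 10, A[1][1] + B[1][1] = 10 + 2 = 12) = 10 (attained at k = 0)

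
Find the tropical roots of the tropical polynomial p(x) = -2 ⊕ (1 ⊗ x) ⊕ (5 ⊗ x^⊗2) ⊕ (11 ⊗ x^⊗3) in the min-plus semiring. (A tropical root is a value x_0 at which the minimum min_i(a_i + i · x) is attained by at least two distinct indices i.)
Roots: {-6, -4, -3}

Each tropical root is a break point of the lower envelope of the lines y = a_i + i · x (there are 4 lines, with slopes 0, 1, ..., 3). Only the lines that attain the minimum somewhere contribute to roots; other lines are dominated. Here the surviving (envelope) indices are i = 3, i = 2, i = 1, i = 0.
Intersections between consecutive envelope lines give the roots: for adjacent envelope indices i < j the intersection is x = (a_i − a_j) / (j − i). Reading off the sorted break points: {-6, -4, -3}.
Verification: at each break x_0, at least two indices attain the minimum of min_i(a_i + i · x_0).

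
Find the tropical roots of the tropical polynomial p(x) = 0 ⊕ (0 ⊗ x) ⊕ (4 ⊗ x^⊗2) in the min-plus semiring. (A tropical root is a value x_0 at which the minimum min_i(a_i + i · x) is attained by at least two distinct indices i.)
Roots: {-4, 0}

Each tropical root is a break point of the lower envelope of the lines y = a_i + i · x (there are 3 lines, with slopes 0, 1, ..., 2). Only the lines that attain the minimum somewhere contribute to roots; other lines are dominated. Here the surviving (envelope) indices are i = 2, i = 1, i = 0.
Intersections between consecutive envelope lines give the roots: for adjacent envelope indices i < j the intersection is x = (a_i − a_j) / (j − i). Reading off the sorted break points: {-4, 0}.
Verification: at each break x_0, at least two indices attain the minimum of min_i(a_i + i · x_0).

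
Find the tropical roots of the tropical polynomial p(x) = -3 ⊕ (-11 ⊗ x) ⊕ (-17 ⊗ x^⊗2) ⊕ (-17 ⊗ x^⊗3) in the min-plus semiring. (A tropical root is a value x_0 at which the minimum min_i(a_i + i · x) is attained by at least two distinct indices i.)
Roots: {0, 6, 8}

Each tropical root is a break point of the lower envelope of the lines y = a_i + i · x (there are 4 lines, with slopes 0, 1, ..., 3). Only the lines that attain the minimum somewhere contribute to roots; other lines are dominated. Here the surviving (envelope) indices are i = 3, i = 2, i = 1, i = 0.
Intersections between consecutive envelope lines give the roots: for adjacent envelope indices i < j the intersection is x = (a_i − a_j) / (j − i). Reading off the sorted break points: {0, 6, 8}.
Verification: at each break x_0, at least two indices attain the minimum of min_i(a_i + i · x_0).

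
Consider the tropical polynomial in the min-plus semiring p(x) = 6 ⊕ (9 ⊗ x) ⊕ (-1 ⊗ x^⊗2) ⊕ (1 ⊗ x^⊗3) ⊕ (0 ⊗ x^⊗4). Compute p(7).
p(7) = 6

A tropical monomial a ⊗ x^⊗i evaluates to a + i · x. Evaluating each term at x = 7:
  Term 0 contributes 6 + 0 · 7 = 6
  Term 1 contributes 9 + 1 · 7 = 16
  Term 2 contributes -1 + 2 · 7 = 13
  Term 3 contributes 1 + 3 · 7 = 22
  Term 4 contributes 0 + 4 · 7 = 28
p(7) = ⊕ of these = min[6, 16, 13, 22, 28] = 6.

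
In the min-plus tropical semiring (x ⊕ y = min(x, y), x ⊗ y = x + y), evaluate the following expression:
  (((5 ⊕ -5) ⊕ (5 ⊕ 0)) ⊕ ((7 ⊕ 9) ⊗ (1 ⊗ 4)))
(((5 ⊕ -5) ⊕ (5 ⊕ 0)) ⊕ ((7 ⊕ 9) ⊗ (1 ⊗ 4))) = -5

Expand innermost to outermost. Recall ⊕ takes the minimum of its arguments and ⊗ takes their sum. Working out the expression (((5 ⊕ -5) ⊕ (5 ⊕ 0)) ⊕ ((7 ⊕ 9) ⊗ (1 ⊗ 4))) gives -5.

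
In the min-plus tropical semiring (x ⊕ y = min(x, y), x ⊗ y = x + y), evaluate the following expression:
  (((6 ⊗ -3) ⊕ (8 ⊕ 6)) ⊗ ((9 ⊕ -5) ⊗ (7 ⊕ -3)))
(((6 ⊗ -3) ⊕ (8 ⊕ 6)) ⊗ ((9 ⊕ -5) ⊗ (7 ⊕ -3))) = -5

Expand innermost to outermost. Recall ⊕ takes the minimum of its arguments and ⊗ takes their sum. Working out the expression (((6 ⊗ -3) ⊕ (8 ⊕ 6)) ⊗ ((9 ⊕ -5) ⊗ (7 ⊕ -3))) gives -5.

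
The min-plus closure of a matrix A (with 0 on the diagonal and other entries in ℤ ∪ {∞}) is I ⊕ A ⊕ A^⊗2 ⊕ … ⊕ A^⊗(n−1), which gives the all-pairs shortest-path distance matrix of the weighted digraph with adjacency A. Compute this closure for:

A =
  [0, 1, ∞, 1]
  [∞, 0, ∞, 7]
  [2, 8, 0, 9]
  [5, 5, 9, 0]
Closure =
  [0, 1, 10, 1]
  [12, 0, 16, 7]
  [2, 3, 0, 3]
  [5, 5, 9, 0]

This is the Floyd-Warshall all-pairs shortest-path computation. For each intermediate vertex k = 0, 1, …, 3, update dist[i][j] ← min(dist[i][j], dist[i][k] + dist[k][j]). The final matrix gives, for each (i, j), the minimum total weight of any directed path from i to j (possibly empty when i = j).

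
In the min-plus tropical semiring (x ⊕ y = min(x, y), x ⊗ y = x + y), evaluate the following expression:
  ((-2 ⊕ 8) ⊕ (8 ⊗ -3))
((-2 ⊕ 8) ⊕ (8 ⊗ -3)) = -2

Expand innermost to outermost. Recall ⊕ takes the minimum of its arguments and ⊗ takes their sum. Working out the expression ((-2 ⊕ 8) ⊕ (8 ⊗ -3)) gives -2.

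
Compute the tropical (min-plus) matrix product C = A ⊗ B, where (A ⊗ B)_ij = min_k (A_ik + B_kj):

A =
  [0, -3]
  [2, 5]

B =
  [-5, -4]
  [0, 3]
A ⊗ B =
  [-5, -4]
  [-3, -2]

Apply the min-plus product entry-by-entry:
  C[0][0] = min over k of (A[0][0] + B[0][0] = 0 + -5 = -5, A[0][1] + B[1][0] = -3 + 0 = -3) = -5 (attained at k = 0)
  C[0][1] = min over k of (A[0][0] + B[0][1] = 0 + -4 = -4, A[0][1] + B[1][1] = -3 + 3 = 0) = -4 (attained at k = 0)
  C[1][0] = min over k of (A[1][0] + B[0][0] = 2 + -5 = -3, A[1][1] + B[1][0] = 5 + 0 = 5) = -3 (attained at k = 0)
  C[1][1] = min over k of (A[1][0] + B[0][1] = 2 + -4 = -2, A[1][1] + B[1][1] = 5 + 3 = 8) = -2 (attained at k = 0)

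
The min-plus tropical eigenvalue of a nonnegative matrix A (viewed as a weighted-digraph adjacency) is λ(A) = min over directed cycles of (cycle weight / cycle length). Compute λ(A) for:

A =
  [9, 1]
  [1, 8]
λ(A) = 1

Enumerate directed cycles and compute their means (weight / length). Sample:
  cycle 0 → 0: weight = 9, length = 1, mean = 9/1 ≈ 9.000
  cycle 1 → 1: weight = 8, length = 1, mean = 8/1 ≈ 8.000
  cycle 0 → 1 → 0: weight = 2, length = 2, mean = 2/2 ≈ 1.000
  cycle 1 → 0 → 1: weight = 2, length = 2, mean = 2/2 ≈ 1.000
Minimum mean = 1.000, attained e.g. along the cycle 0 → 1 → 0 with weight 2 and length 2. So λ(A) = 2/2 = 1.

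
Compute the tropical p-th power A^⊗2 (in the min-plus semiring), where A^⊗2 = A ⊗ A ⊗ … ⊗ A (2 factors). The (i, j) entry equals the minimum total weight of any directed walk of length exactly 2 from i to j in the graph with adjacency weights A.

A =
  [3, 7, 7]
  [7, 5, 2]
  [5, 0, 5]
A^⊗2 =
  [6, 7, 9]
  [7, 2, 7]
  [7, 5, 2]

Each entry (A^⊗2)_ij equals the minimum over all length-2 walks i = v_0 → v_1 → … → v_2 = j of Σ_t A[v_t][v_{t+1}]. For example, for (i, j) = (0, 2) we minimise over 3 possible intermediate vertex sequences; the minimum is 9, attained along the walk 0 → 1 → 2.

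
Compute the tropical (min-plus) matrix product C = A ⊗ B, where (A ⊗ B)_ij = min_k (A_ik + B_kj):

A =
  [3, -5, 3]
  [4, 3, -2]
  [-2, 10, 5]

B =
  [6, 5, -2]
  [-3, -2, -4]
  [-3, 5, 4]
A ⊗ B =
  [-8, -7, -9]
  [-5, 1, -1]
  [2, 3, -4]

Apply the min-plus product entry-by-entry:
  C[0][0] = min over k of (A[0][0] + B[0][0] = 3 + 6 = 9, A[0][1] + B[1][0] = -5 + -3 = -8, A[0][2] + B[2][0] = 3 + -3 = 0) = -8 (attained at k = 1)
  C[0][1] = min over k of (A[0][0] + B[0][1] = 3 + 5 = 8, A[0][1] + B[1][1] = -5 + -2 = -7, A[0][2] + B[2][1] = 3 + 5 = 8) = -7 (attained at k = 1)
  C[0][2] = min over k of (A[0][0] + B[0][2] = 3 + -2 = 1, A[0][1] + B[1][2] = -5 + -4 = -9, A[0][2] + B[2][2] = 3 + 4 = 7) = -9 (attained at k = 1)
  C[1][0] = min over k of (A[1][0] + B[0][0] = 4 + 6 = 10, A[1][1] + B[1][0] = 3 + -3 = 0, A[1][2] + B[2][0] = -2 + -3 = -5) = -5 (attained at k = 2)
  C[1][1] = min over k of (A[1][0] + B[0][1] = 4 + 5 = 9, A[1][1] + B[1][1] = 3 + -2 = 1, A[1][2] + B[2][1] = -2 + 5 = 3) = 1 (attained at k = 1)
  C[1][2] = min over k of (A[1][0] + B[0][2] = 4 + -2 = 2, A[1][1] + B[1][2] = 3 + -4 = -1, A[1][2] + B[2][2] = -2 + 4 = 2) = -1 (attained at k = 1)
  C[2][0] = min over k of (A[2][0] + B[0][0] = -2 + 6 = 4, A[2][1] + B[1][0] = 10 + -3 = 7, A[2][2] + B[2][0] = 5 + -3 = 2) = 2 (attained at k = 2)
  C[2][1] = min over k of (A[2][0] + B[0][1] = -2 + 5 = 3, A[2][1] + B[1][1] = 10 + -2 = 8, A[2][2] + B[2][1] = 5 + 5 = 10) = 3 (attained at k = 0)
  C[2][2] = min over k of (A[2][0] + B[0][2] = -2 + -2 = -4, A[2][1] + B[1][2] = 10 + -4 = 6, A[2][2] + B[2][2] = 5 + 4 = 9) = -4 (attained at k = 0)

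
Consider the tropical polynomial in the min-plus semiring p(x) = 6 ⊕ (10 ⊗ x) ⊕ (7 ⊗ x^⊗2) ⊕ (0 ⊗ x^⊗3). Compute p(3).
p(3) = 6

A tropical monomial a ⊗ x^⊗i evaluates to a + i · x. Evaluating each term at x = 3:
  Term 0 contributes 6 + 0 · 3 = 6
  Term 1 contributes 10 + 1 · 3 = 13
  Term 2 contributes 7 + 2 · 3 = 13
  Term 3 contributes 0 + 3 · 3 = 9
p(3) = ⊕ of these = min[6, 13, 13, 9] = 6.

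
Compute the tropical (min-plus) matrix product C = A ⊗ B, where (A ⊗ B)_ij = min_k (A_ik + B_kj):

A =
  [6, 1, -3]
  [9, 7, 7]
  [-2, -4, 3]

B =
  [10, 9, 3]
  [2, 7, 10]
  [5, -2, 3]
A ⊗ B =
  [2, -5, 0]
  [9, 5, 10]
  [-2, 1, 1]

Apply the min-plus product entry-by-entry:
  C[0][0] = min over k of (A[0][0] + B[0][0] = 6 + 10 = 16, A[0][1] + B[1][0] = 1 + 2 = 3, A[0][2] + B[2][0] = -3 + 5 = 2) = 2 (attained at k = 2)
  C[0][1] = min over k of (A[0][0] + B[0][1] = 6 + 9 = 15, A[0][1] + B[1][1] = 1 + 7 = 8, A[0][2] + B[2][1] = -3 + -2 = -5) = -5 (attained at k = 2)
  C[0][2] = min over k of (A[0][0] + B[0][2] = 6 + 3 = 9, A[0][1] + B[1][2] = 1 + 10 = 11, A[0][2] + B[2][2] = -3 + 3 = 0) = 0 (attained at k = 2)
  C[1][0] = min over k of (A[1][0] + B[0][0] = 9 + 10 = 19, A[1][1] + B[1][0] = 7 + 2 = 9, A[1][2] + B[2][0] = 7 + 5 = 12) = 9 (attained at k = 1)
  C[1][1] = min over k of (A[1][0] + B[0][1] = 9 + 9 = 18, A[1][1] + B[1][1] = 7 + 7 = 14, A[1][2] + B[2][1] = 7 + -2 = 5) = 5 (attained at k = 2)
  C[1][2] = min over k of (A[1][0] + B[0][2] = 9 + 3 = 12, A[1][1] + B[1][2] = 7 + 10 = 17, A[1][2] + B[2][2] = 7 + 3 = 10) = 10 (attained at k = 2)
  C[2][0] = min over k of (A[2][0] + B[0][0] = -2 + 10 = 8, A[2][1] + B[1][0] = -4 + 2 = -2, A[2][2] + B[2][0] = 3 + 5 = 8) = -2 (attained at k = 1)
  C[2][1] = min over k of (A[2][0] + B[0][1] = -2 + 9 = 7, A[2][1] + B[1][1] = -4 + 7 = 3, A[2][2] + B[2][1] = 3 + -2 = 1) = 1 (attained at k = 2)
  C[2][2] = min over k of (A[2][0] + B[0][2] = -2 + 3 = 1, A[2][1] + B[1][2] = -4 + 10 = 6, A[2][2] + B[2][2] = 3 + 3 = 6) = 1 (attained at k = 0)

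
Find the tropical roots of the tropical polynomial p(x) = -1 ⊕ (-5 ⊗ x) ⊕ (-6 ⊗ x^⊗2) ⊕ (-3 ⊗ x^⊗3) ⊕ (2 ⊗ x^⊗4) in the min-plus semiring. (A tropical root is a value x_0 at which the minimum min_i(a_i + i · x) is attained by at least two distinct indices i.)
Roots: {-5, -3, 1, 4}

Each tropical root is a break point of the lower envelope of the lines y = a_i + i · x (there are 5 lines, with slopes 0, 1, ..., 4). Only the lines that attain the minimum somewhere contribute to roots; other lines are dominated. Here the surviving (envelope) indices are i = 4, i = 3, i = 2, i = 1, i = 0.
Intersections between consecutive envelope lines give the roots: for adjacent envelope indices i < j the intersection is x = (a_i − a_j) / (j − i). Reading off the sorted break points: {-5, -3, 1, 4}.
Verification: at each break x_0, at least two indices attain the minimum of min_i(a_i + i · x_0).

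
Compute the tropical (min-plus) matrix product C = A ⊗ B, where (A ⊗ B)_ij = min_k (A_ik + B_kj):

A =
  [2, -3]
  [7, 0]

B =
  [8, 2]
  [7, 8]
A ⊗ B =
  [4, 4]
  [7, 8]

Apply the min-plus product entry-by-entry:
  C[0][0] = min over k of (A[0][0] + B[0][0] = 2 + 8 = 10, A[0][1] + B[1][0] = -3 + 7 = 4) = 4 (attained at k = 1)
  C[0][1] = min over k of (A[0][0] + B[0][1] = 2 + 2 = 4, A[0][1] + B[1][1] = -3 + 8 = 5) = 4 (attained at k = 0)
  C[1][0] = min over k of (A[1][0] + B[0][0] = 7 + 8 = 15, A[1][1] + B[1][0] = 0 + 7 = 7) = 7 (attained at k = 1)
  C[1][1] = min over k of (A[1][0] + B[0][1] = 7 + 2 = 9, A[1][1] + B[1][1] = 0 + 8 = 8) = 8 (attained at k = 1)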